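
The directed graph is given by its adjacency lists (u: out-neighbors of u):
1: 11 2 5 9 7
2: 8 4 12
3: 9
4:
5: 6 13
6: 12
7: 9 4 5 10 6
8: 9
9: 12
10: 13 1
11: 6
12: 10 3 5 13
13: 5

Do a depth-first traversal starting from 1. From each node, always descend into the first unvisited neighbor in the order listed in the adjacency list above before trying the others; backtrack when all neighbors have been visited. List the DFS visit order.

Visit 1
1 → 11
11 → 6
6 → 12
12 → 10
10 → 13
13 → 5
12 → 3
3 → 9
1 → 2
2 → 8
2 → 4
1 → 7

1 → 11 → 6 → 12 → 10 → 13 → 5 → 3 → 9 → 2 → 8 → 4 → 7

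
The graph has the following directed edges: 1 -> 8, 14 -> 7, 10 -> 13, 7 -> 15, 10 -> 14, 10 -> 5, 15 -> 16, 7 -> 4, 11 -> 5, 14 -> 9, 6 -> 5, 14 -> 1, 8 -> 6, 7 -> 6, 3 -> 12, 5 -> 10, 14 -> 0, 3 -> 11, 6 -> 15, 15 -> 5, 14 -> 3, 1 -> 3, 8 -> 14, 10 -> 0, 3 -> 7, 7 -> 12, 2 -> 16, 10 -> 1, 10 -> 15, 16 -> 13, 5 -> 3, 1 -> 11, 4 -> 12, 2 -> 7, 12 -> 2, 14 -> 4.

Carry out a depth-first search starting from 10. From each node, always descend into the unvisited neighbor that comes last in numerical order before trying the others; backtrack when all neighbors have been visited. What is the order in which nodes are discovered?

10 -> 15 -> 16 -> 13 -> 5 -> 3 -> 12 -> 2 -> 7 -> 6 -> 4 -> 11 -> 14 -> 9 -> 1 -> 8 -> 0

Visit 10
10 → 15
15 → 16
16 → 13
15 → 5
5 → 3
3 → 12
12 → 2
2 → 7
7 → 6
7 → 4
3 → 11
10 → 14
14 → 9
14 → 1
1 → 8
14 → 0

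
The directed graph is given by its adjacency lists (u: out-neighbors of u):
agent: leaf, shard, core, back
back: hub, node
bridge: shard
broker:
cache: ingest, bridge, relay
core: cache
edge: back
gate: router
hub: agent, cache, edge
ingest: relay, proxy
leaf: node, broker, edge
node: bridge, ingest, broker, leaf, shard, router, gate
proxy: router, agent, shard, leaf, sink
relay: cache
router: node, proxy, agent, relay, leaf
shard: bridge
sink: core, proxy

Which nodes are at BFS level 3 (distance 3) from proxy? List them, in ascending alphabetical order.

cache, gate, hub, ingest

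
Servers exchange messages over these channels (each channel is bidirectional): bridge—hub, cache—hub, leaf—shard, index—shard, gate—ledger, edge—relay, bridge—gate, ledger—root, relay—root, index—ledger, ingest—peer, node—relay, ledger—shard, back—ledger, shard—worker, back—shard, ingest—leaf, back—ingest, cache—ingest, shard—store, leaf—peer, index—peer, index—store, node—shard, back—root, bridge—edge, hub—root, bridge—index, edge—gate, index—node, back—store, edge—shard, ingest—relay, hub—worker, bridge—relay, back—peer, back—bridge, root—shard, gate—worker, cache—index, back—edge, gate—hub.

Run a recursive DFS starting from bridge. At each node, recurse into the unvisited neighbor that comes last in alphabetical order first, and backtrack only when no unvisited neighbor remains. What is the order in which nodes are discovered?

Visit bridge
bridge → relay
relay → root
root → shard
shard → worker
worker → hub
hub → gate
gate → ledger
ledger → index
index → store
store → back
back → peer
peer → leaf
leaf → ingest
ingest → cache
back → edge
index → node

bridge relay root shard worker hub gate ledger index store back peer leaf ingest cache edge node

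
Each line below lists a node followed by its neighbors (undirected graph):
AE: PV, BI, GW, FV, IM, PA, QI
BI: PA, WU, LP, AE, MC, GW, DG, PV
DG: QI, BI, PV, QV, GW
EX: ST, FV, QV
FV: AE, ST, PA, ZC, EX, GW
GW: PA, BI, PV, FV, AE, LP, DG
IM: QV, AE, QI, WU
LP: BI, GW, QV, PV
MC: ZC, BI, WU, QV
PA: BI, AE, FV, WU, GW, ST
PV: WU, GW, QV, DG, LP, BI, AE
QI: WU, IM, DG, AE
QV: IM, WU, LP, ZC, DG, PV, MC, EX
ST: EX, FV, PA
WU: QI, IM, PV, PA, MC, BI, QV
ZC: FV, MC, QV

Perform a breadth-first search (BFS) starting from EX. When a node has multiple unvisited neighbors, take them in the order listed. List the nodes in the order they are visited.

Visit EX; enqueue ST, FV, QV → queue [ST, FV, QV]
Visit ST; enqueue PA → queue [FV, QV, PA]
Visit FV; enqueue AE, ZC, GW → queue [QV, PA, AE, ZC, GW]
Visit QV; enqueue IM, WU, LP, DG, PV, MC → queue [PA, AE, ZC, GW, IM, WU, LP, DG, PV, MC]
Visit PA; enqueue BI → queue [AE, ZC, GW, IM, WU, LP, DG, PV, MC, BI]
Visit AE; enqueue QI → queue [ZC, GW, IM, WU, LP, DG, PV, MC, BI, QI]
Visit ZC → queue [GW, IM, WU, LP, DG, PV, MC, BI, QI]
Visit GW → queue [IM, WU, LP, DG, PV, MC, BI, QI]
Visit IM → queue [WU, LP, DG, PV, MC, BI, QI]
Visit WU → queue [LP, DG, PV, MC, BI, QI]
Visit LP → queue [DG, PV, MC, BI, QI]
Visit DG → queue [PV, MC, BI, QI]
Visit PV → queue [MC, BI, QI]
Visit MC → queue [BI, QI]
Visit BI → queue [QI]
Visit QI → queue []

EX -> ST -> FV -> QV -> PA -> AE -> ZC -> GW -> IM -> WU -> LP -> DG -> PV -> MC -> BI -> QI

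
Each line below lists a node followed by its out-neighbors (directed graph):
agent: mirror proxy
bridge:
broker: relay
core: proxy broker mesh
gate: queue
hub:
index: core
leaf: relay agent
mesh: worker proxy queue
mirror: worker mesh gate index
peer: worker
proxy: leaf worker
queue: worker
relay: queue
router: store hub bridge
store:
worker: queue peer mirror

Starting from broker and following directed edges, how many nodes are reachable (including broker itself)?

13

BFS from broker visits: broker, relay, queue, worker, peer, mirror, mesh, index, gate, proxy, core, leaf, agent
Reachable nodes: 13 of 17 total.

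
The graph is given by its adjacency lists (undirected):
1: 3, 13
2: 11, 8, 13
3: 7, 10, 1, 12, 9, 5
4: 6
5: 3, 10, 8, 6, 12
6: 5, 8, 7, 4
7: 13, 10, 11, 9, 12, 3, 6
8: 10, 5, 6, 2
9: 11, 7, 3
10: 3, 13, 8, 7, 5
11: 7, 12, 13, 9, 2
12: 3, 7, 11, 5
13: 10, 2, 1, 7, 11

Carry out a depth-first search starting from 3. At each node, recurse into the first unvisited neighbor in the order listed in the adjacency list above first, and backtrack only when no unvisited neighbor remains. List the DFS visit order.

Visit 3
3 → 7
7 → 13
13 → 10
10 → 8
8 → 5
5 → 6
6 → 4
5 → 12
12 → 11
11 → 9
11 → 2
13 → 1

3 → 7 → 13 → 10 → 8 → 5 → 6 → 4 → 12 → 11 → 9 → 2 → 1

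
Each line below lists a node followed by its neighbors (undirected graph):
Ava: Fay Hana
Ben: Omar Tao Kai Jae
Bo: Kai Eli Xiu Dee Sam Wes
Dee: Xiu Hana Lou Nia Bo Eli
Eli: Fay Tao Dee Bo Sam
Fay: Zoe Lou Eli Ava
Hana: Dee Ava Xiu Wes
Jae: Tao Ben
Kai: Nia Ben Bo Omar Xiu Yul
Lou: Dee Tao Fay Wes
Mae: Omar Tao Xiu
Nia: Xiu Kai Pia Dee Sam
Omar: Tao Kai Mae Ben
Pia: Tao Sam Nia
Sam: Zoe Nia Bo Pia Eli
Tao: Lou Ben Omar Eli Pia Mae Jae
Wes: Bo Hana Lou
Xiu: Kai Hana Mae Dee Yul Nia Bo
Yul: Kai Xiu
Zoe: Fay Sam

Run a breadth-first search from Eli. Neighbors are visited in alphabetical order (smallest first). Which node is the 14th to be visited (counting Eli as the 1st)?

Visit Eli; enqueue Bo, Dee, Fay, Sam, Tao → queue [Bo, Dee, Fay, Sam, Tao]
Visit Bo; enqueue Kai, Wes, Xiu → queue [Dee, Fay, Sam, Tao, Kai, Wes, Xiu]
Visit Dee; enqueue Hana, Lou, Nia → queue [Fay, Sam, Tao, Kai, Wes, Xiu, Hana, Lou, Nia]
Visit Fay; enqueue Ava, Zoe → queue [Sam, Tao, Kai, Wes, Xiu, Hana, Lou, Nia, Ava, Zoe]
Visit Sam; enqueue Pia → queue [Tao, Kai, Wes, Xiu, Hana, Lou, Nia, Ava, Zoe, Pia]
Visit Tao; enqueue Ben, Jae, Mae, Omar → queue [Kai, Wes, Xiu, Hana, Lou, Nia, Ava, Zoe, Pia, Ben, Jae, Mae, Omar]
Visit Kai; enqueue Yul → queue [Wes, Xiu, Hana, Lou, Nia, Ava, Zoe, Pia, Ben, Jae, Mae, Omar, Yul]
Visit Wes → queue [Xiu, Hana, Lou, Nia, Ava, Zoe, Pia, Ben, Jae, Mae, Omar, Yul]
Visit Xiu → queue [Hana, Lou, Nia, Ava, Zoe, Pia, Ben, Jae, Mae, Omar, Yul]
Visit Hana → queue [Lou, Nia, Ava, Zoe, Pia, Ben, Jae, Mae, Omar, Yul]
Visit Lou → queue [Nia, Ava, Zoe, Pia, Ben, Jae, Mae, Omar, Yul]
Visit Nia → queue [Ava, Zoe, Pia, Ben, Jae, Mae, Omar, Yul]
Visit Ava → queue [Zoe, Pia, Ben, Jae, Mae, Omar, Yul]
Visit Zoe → queue [Pia, Ben, Jae, Mae, Omar, Yul]
Visit Pia → queue [Ben, Jae, Mae, Omar, Yul]
Visit Ben → queue [Jae, Mae, Omar, Yul]
Visit Jae → queue [Mae, Omar, Yul]
Visit Mae → queue [Omar, Yul]
Visit Omar → queue [Yul]
Visit Yul → queue []

Visit order: Eli, Bo, Dee, Fay, Sam, Tao, Kai, Wes, Xiu, Hana, Lou, Nia, Ava, Zoe, Pia, Ben, Jae, Mae, Omar, Yul

Zoe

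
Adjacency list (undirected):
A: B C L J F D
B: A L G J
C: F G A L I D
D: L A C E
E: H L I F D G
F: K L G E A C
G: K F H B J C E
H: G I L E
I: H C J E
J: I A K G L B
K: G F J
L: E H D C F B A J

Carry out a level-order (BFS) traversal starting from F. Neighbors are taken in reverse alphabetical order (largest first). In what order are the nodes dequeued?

F L K G E C A J H D B I

Visit F; enqueue L, K, G, E, C, A → queue [L, K, G, E, C, A]
Visit L; enqueue J, H, D, B → queue [K, G, E, C, A, J, H, D, B]
Visit K → queue [G, E, C, A, J, H, D, B]
Visit G → queue [E, C, A, J, H, D, B]
Visit E; enqueue I → queue [C, A, J, H, D, B, I]
Visit C → queue [A, J, H, D, B, I]
Visit A → queue [J, H, D, B, I]
Visit J → queue [H, D, B, I]
Visit H → queue [D, B, I]
Visit D → queue [B, I]
Visit B → queue [I]
Visit I → queue []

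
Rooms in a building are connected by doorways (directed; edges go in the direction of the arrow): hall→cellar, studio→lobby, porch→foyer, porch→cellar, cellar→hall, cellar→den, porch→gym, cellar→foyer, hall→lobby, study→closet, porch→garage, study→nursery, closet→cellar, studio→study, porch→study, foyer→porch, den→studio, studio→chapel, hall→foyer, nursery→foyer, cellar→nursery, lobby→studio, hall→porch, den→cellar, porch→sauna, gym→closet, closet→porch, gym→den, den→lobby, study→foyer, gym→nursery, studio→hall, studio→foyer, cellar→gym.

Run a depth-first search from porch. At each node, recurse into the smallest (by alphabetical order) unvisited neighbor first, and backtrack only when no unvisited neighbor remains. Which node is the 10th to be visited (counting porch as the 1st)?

closet

Visit porch
porch → cellar
cellar → den
den → lobby
lobby → studio
studio → chapel
studio → foyer
studio → hall
studio → study
study → closet
study → nursery
cellar → gym
porch → garage
porch → sauna

Visit order: porch, cellar, den, lobby, studio, chapel, foyer, hall, study, closet, nursery, gym, garage, sauna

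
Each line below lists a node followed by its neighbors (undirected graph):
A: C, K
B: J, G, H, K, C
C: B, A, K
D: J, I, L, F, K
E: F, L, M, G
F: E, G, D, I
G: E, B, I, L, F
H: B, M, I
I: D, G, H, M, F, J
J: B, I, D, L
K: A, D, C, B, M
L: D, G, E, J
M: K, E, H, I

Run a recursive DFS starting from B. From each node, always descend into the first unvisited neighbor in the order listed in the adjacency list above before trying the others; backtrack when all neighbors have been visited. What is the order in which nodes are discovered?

B, J, I, D, L, G, E, F, M, K, A, C, H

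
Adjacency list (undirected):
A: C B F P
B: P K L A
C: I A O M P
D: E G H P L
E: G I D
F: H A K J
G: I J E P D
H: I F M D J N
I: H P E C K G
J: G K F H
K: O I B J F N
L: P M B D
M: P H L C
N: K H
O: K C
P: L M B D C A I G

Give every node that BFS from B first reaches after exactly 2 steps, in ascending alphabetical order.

Level 0: B
Level 1: A, K, L, P
Level 2: C, D, F, G, I, J, M, N, O
Level 3: E, H

C, D, F, G, I, J, M, N, O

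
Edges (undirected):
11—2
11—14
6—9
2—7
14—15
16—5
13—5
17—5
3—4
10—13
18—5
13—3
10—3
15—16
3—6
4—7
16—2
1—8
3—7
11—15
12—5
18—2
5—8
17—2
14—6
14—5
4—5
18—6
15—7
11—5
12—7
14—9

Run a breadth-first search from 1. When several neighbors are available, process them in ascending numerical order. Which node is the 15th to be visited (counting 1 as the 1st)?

Visit 1; enqueue 8 → queue [8]
Visit 8; enqueue 5 → queue [5]
Visit 5; enqueue 4, 11, 12, 13, 14, 16, 17, 18 → queue [4, 11, 12, 13, 14, 16, 17, 18]
Visit 4; enqueue 3, 7 → queue [11, 12, 13, 14, 16, 17, 18, 3, 7]
Visit 11; enqueue 2, 15 → queue [12, 13, 14, 16, 17, 18, 3, 7, 2, 15]
Visit 12 → queue [13, 14, 16, 17, 18, 3, 7, 2, 15]
Visit 13; enqueue 10 → queue [14, 16, 17, 18, 3, 7, 2, 15, 10]
Visit 14; enqueue 6, 9 → queue [16, 17, 18, 3, 7, 2, 15, 10, 6, 9]
Visit 16 → queue [17, 18, 3, 7, 2, 15, 10, 6, 9]
Visit 17 → queue [18, 3, 7, 2, 15, 10, 6, 9]
Visit 18 → queue [3, 7, 2, 15, 10, 6, 9]
Visit 3 → queue [7, 2, 15, 10, 6, 9]
Visit 7 → queue [2, 15, 10, 6, 9]
Visit 2 → queue [15, 10, 6, 9]
Visit 15 → queue [10, 6, 9]
Visit 10 → queue [6, 9]
Visit 6 → queue [9]
Visit 9 → queue []

Visit order: 1, 8, 5, 4, 11, 12, 13, 14, 16, 17, 18, 3, 7, 2, 15, 10, 6, 9

15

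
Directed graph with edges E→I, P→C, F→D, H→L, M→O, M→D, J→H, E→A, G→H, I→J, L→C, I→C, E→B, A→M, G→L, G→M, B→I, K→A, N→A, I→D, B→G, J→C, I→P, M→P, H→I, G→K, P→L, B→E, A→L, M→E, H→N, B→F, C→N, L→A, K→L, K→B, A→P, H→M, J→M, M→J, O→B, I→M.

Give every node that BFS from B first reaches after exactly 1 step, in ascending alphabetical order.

Level 0: B
Level 1: E, F, G, I
Level 2: A, C, D, H, J, K, L, M, P
Level 3: N, O

E, F, G, I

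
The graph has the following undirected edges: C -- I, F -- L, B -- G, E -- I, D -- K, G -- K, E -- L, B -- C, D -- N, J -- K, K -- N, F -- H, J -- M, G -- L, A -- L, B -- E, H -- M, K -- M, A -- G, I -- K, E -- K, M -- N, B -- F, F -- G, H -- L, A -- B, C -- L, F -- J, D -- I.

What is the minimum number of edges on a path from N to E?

Level 0: N
Level 1: D, K, M
Level 2: E, G, H, I, J
Level 3: A, B, C, F, L
E first appears at level 2.

2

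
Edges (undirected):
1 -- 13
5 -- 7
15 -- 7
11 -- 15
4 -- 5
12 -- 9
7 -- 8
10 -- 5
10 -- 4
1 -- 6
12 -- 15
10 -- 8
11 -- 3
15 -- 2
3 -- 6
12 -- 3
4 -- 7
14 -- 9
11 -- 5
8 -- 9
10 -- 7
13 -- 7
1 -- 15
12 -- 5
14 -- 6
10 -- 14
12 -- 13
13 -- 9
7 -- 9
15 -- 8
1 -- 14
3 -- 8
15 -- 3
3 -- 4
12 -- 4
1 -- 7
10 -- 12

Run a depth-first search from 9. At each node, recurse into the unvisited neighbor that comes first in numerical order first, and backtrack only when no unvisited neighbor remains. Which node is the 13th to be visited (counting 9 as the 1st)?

Visit 9
9 → 7
7 → 1
1 → 6
6 → 3
3 → 4
4 → 5
5 → 10
10 → 8
8 → 15
15 → 2
15 → 11
15 → 12
12 → 13
10 → 14

Visit order: 9, 7, 1, 6, 3, 4, 5, 10, 8, 15, 2, 11, 12, 13, 14

12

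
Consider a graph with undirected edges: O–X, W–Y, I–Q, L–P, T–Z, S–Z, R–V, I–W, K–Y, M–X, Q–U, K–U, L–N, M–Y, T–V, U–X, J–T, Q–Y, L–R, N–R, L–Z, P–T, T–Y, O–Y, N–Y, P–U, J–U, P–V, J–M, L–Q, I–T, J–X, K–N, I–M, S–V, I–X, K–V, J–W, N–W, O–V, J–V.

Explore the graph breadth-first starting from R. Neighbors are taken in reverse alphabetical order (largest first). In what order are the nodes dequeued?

R -> V -> N -> L -> T -> S -> P -> O -> K -> J -> Y -> W -> Z -> Q -> I -> U -> X -> M

Visit R; enqueue V, N, L → queue [V, N, L]
Visit V; enqueue T, S, P, O, K, J → queue [N, L, T, S, P, O, K, J]
Visit N; enqueue Y, W → queue [L, T, S, P, O, K, J, Y, W]
Visit L; enqueue Z, Q → queue [T, S, P, O, K, J, Y, W, Z, Q]
Visit T; enqueue I → queue [S, P, O, K, J, Y, W, Z, Q, I]
Visit S → queue [P, O, K, J, Y, W, Z, Q, I]
Visit P; enqueue U → queue [O, K, J, Y, W, Z, Q, I, U]
Visit O; enqueue X → queue [K, J, Y, W, Z, Q, I, U, X]
Visit K → queue [J, Y, W, Z, Q, I, U, X]
Visit J; enqueue M → queue [Y, W, Z, Q, I, U, X, M]
Visit Y → queue [W, Z, Q, I, U, X, M]
Visit W → queue [Z, Q, I, U, X, M]
Visit Z → queue [Q, I, U, X, M]
Visit Q → queue [I, U, X, M]
Visit I → queue [U, X, M]
Visit U → queue [X, M]
Visit X → queue [M]
Visit M → queue []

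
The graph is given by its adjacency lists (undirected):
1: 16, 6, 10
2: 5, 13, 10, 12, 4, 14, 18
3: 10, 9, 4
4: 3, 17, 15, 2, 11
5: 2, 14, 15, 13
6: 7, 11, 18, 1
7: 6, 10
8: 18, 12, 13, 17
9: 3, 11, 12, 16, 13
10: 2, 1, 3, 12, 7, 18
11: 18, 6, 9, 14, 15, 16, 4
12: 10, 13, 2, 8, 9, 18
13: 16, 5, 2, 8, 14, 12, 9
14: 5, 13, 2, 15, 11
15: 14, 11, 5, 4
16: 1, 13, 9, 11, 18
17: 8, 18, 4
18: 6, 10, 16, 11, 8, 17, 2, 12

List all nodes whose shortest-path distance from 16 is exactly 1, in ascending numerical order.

Level 0: 16
Level 1: 1, 9, 11, 13, 18
Level 2: 2, 3, 4, 5, 6, 8, 10, 12, 14, 15, 17
Level 3: 7

1, 9, 11, 13, 18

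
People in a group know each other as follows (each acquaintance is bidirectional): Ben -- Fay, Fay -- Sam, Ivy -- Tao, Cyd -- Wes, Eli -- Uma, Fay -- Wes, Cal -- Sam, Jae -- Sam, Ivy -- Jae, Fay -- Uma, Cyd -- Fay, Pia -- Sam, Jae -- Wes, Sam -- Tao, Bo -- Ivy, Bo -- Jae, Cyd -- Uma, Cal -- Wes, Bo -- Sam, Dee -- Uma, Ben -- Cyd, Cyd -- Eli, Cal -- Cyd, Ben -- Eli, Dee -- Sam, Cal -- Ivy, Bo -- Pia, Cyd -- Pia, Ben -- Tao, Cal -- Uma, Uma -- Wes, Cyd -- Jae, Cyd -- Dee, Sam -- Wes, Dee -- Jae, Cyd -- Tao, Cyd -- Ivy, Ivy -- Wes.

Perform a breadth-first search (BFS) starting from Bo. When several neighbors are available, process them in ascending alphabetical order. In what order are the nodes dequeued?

Bo -> Ivy -> Jae -> Pia -> Sam -> Cal -> Cyd -> Tao -> Wes -> Dee -> Fay -> Uma -> Ben -> Eli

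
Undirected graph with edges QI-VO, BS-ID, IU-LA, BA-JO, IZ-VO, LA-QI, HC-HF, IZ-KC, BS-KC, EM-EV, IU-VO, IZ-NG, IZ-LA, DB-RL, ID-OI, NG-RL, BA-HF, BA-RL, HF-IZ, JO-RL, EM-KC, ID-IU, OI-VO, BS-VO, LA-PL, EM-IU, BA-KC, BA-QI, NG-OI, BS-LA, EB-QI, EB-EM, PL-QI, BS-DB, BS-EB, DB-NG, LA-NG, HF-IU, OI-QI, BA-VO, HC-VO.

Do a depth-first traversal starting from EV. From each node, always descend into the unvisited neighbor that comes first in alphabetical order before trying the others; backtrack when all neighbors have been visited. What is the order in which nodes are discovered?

Visit EV
EV → EM
EM → EB
EB → BS
BS → DB
DB → NG
NG → IZ
IZ → HF
HF → BA
BA → JO
JO → RL
BA → KC
BA → QI
QI → LA
LA → IU
IU → ID
ID → OI
OI → VO
VO → HC
LA → PL

EV → EM → EB → BS → DB → NG → IZ → HF → BA → JO → RL → KC → QI → LA → IU → ID → OI → VO → HC → PL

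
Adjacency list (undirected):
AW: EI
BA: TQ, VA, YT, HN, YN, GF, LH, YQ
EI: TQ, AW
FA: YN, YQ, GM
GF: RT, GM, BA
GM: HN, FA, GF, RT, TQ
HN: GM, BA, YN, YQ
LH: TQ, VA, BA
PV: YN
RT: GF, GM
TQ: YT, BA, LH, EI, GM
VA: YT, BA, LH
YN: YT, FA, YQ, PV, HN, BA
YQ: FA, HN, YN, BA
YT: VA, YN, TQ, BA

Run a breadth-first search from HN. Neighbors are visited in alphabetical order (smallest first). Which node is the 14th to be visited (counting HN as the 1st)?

EI

Visit HN; enqueue BA, GM, YN, YQ → queue [BA, GM, YN, YQ]
Visit BA; enqueue GF, LH, TQ, VA, YT → queue [GM, YN, YQ, GF, LH, TQ, VA, YT]
Visit GM; enqueue FA, RT → queue [YN, YQ, GF, LH, TQ, VA, YT, FA, RT]
Visit YN; enqueue PV → queue [YQ, GF, LH, TQ, VA, YT, FA, RT, PV]
Visit YQ → queue [GF, LH, TQ, VA, YT, FA, RT, PV]
Visit GF → queue [LH, TQ, VA, YT, FA, RT, PV]
Visit LH → queue [TQ, VA, YT, FA, RT, PV]
Visit TQ; enqueue EI → queue [VA, YT, FA, RT, PV, EI]
Visit VA → queue [YT, FA, RT, PV, EI]
Visit YT → queue [FA, RT, PV, EI]
Visit FA → queue [RT, PV, EI]
Visit RT → queue [PV, EI]
Visit PV → queue [EI]
Visit EI; enqueue AW → queue [AW]
Visit AW → queue []

Visit order: HN, BA, GM, YN, YQ, GF, LH, TQ, VA, YT, FA, RT, PV, EI, AW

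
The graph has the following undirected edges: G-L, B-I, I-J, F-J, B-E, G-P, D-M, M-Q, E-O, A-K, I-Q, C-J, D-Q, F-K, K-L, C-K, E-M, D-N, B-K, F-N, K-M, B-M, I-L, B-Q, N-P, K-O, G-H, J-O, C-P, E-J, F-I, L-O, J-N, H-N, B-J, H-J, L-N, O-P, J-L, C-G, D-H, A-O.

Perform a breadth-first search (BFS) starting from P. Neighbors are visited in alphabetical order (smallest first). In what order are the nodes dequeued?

Visit P; enqueue C, G, N, O → queue [C, G, N, O]
Visit C; enqueue J, K → queue [G, N, O, J, K]
Visit G; enqueue H, L → queue [N, O, J, K, H, L]
Visit N; enqueue D, F → queue [O, J, K, H, L, D, F]
Visit O; enqueue A, E → queue [J, K, H, L, D, F, A, E]
Visit J; enqueue B, I → queue [K, H, L, D, F, A, E, B, I]
Visit K; enqueue M → queue [H, L, D, F, A, E, B, I, M]
Visit H → queue [L, D, F, A, E, B, I, M]
Visit L → queue [D, F, A, E, B, I, M]
Visit D; enqueue Q → queue [F, A, E, B, I, M, Q]
Visit F → queue [A, E, B, I, M, Q]
Visit A → queue [E, B, I, M, Q]
Visit E → queue [B, I, M, Q]
Visit B → queue [I, M, Q]
Visit I → queue [M, Q]
Visit M → queue [Q]
Visit Q → queue []

P -> C -> G -> N -> O -> J -> K -> H -> L -> D -> F -> A -> E -> B -> I -> M -> Q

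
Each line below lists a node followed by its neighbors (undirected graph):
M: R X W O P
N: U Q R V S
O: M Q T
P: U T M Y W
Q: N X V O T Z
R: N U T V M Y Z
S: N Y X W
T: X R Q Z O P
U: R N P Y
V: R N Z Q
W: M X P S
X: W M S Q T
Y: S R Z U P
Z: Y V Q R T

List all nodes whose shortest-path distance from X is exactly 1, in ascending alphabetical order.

M, Q, S, T, W

Level 0: X
Level 1: M, Q, S, T, W
Level 2: N, O, P, R, V, Y, Z
Level 3: U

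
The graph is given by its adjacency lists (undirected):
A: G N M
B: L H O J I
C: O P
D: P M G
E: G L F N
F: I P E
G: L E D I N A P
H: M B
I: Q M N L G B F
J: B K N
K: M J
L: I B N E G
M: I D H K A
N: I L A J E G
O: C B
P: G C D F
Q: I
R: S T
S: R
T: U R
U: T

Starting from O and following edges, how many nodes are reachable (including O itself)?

BFS from O visits: O, C, B, P, L, H, J, I, G, D, F, N, E, M, K, Q, A
Reachable nodes: 17 of 21 total.

17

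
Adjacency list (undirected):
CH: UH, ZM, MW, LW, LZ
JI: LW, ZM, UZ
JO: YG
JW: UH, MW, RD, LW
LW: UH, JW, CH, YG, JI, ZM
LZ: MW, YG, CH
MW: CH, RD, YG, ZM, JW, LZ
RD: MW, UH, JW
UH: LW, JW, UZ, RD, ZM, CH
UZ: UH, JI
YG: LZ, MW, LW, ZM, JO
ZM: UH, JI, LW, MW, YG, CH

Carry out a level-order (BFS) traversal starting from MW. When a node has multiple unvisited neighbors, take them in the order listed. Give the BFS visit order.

Visit MW; enqueue CH, RD, YG, ZM, JW, LZ → queue [CH, RD, YG, ZM, JW, LZ]
Visit CH; enqueue UH, LW → queue [RD, YG, ZM, JW, LZ, UH, LW]
Visit RD → queue [YG, ZM, JW, LZ, UH, LW]
Visit YG; enqueue JO → queue [ZM, JW, LZ, UH, LW, JO]
Visit ZM; enqueue JI → queue [JW, LZ, UH, LW, JO, JI]
Visit JW → queue [LZ, UH, LW, JO, JI]
Visit LZ → queue [UH, LW, JO, JI]
Visit UH; enqueue UZ → queue [LW, JO, JI, UZ]
Visit LW → queue [JO, JI, UZ]
Visit JO → queue [JI, UZ]
Visit JI → queue [UZ]
Visit UZ → queue []

MW, CH, RD, YG, ZM, JW, LZ, UH, LW, JO, JI, UZ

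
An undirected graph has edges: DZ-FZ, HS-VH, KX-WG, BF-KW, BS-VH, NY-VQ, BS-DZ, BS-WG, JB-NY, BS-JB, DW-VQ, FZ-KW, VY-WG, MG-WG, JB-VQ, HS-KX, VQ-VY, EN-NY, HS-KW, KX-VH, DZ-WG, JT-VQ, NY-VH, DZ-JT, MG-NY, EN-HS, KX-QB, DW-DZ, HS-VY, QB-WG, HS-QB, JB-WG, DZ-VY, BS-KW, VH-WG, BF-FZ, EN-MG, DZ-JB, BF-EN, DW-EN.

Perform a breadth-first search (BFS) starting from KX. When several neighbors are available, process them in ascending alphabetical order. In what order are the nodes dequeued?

Visit KX; enqueue HS, QB, VH, WG → queue [HS, QB, VH, WG]
Visit HS; enqueue EN, KW, VY → queue [QB, VH, WG, EN, KW, VY]
Visit QB → queue [VH, WG, EN, KW, VY]
Visit VH; enqueue BS, NY → queue [WG, EN, KW, VY, BS, NY]
Visit WG; enqueue DZ, JB, MG → queue [EN, KW, VY, BS, NY, DZ, JB, MG]
Visit EN; enqueue BF, DW → queue [KW, VY, BS, NY, DZ, JB, MG, BF, DW]
Visit KW; enqueue FZ → queue [VY, BS, NY, DZ, JB, MG, BF, DW, FZ]
Visit VY; enqueue VQ → queue [BS, NY, DZ, JB, MG, BF, DW, FZ, VQ]
Visit BS → queue [NY, DZ, JB, MG, BF, DW, FZ, VQ]
Visit NY → queue [DZ, JB, MG, BF, DW, FZ, VQ]
Visit DZ; enqueue JT → queue [JB, MG, BF, DW, FZ, VQ, JT]
Visit JB → queue [MG, BF, DW, FZ, VQ, JT]
Visit MG → queue [BF, DW, FZ, VQ, JT]
Visit BF → queue [DW, FZ, VQ, JT]
Visit DW → queue [FZ, VQ, JT]
Visit FZ → queue [VQ, JT]
Visit VQ → queue [JT]
Visit JT → queue []

KX, HS, QB, VH, WG, EN, KW, VY, BS, NY, DZ, JB, MG, BF, DW, FZ, VQ, JT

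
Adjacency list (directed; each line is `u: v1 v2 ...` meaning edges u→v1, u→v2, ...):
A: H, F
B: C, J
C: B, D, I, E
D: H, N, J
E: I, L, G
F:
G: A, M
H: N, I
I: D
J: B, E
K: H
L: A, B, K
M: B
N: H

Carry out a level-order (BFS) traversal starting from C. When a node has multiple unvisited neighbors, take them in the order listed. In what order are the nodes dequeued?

Visit C; enqueue B, D, I, E → queue [B, D, I, E]
Visit B; enqueue J → queue [D, I, E, J]
Visit D; enqueue H, N → queue [I, E, J, H, N]
Visit I → queue [E, J, H, N]
Visit E; enqueue L, G → queue [J, H, N, L, G]
Visit J → queue [H, N, L, G]
Visit H → queue [N, L, G]
Visit N → queue [L, G]
Visit L; enqueue A, K → queue [G, A, K]
Visit G; enqueue M → queue [A, K, M]
Visit A; enqueue F → queue [K, M, F]
Visit K → queue [M, F]
Visit M → queue [F]
Visit F → queue []

C -> B -> D -> I -> E -> J -> H -> N -> L -> G -> A -> K -> M -> F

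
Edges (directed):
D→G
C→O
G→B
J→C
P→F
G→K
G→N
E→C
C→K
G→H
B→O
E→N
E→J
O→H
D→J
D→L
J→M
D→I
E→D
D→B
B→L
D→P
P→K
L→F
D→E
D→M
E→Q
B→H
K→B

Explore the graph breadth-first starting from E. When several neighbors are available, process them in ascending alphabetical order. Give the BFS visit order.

Visit E; enqueue C, D, J, N, Q → queue [C, D, J, N, Q]
Visit C; enqueue K, O → queue [D, J, N, Q, K, O]
Visit D; enqueue B, G, I, L, M, P → queue [J, N, Q, K, O, B, G, I, L, M, P]
Visit J → queue [N, Q, K, O, B, G, I, L, M, P]
Visit N → queue [Q, K, O, B, G, I, L, M, P]
Visit Q → queue [K, O, B, G, I, L, M, P]
Visit K → queue [O, B, G, I, L, M, P]
Visit O; enqueue H → queue [B, G, I, L, M, P, H]
Visit B → queue [G, I, L, M, P, H]
Visit G → queue [I, L, M, P, H]
Visit I → queue [L, M, P, H]
Visit L; enqueue F → queue [M, P, H, F]
Visit M → queue [P, H, F]
Visit P → queue [H, F]
Visit H → queue [F]
Visit F → queue []

E, C, D, J, N, Q, K, O, B, G, I, L, M, P, H, F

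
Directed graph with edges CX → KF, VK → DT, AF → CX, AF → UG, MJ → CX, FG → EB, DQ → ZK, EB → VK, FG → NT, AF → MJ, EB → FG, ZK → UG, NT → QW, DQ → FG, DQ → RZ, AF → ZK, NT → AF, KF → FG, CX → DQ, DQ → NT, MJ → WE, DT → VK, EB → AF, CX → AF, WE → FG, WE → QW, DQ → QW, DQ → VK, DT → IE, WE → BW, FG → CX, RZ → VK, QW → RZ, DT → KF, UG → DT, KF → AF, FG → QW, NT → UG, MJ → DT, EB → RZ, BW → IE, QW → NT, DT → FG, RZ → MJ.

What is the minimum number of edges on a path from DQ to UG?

Level 0: DQ
Level 1: FG, NT, QW, RZ, VK, ZK
Level 2: AF, CX, DT, EB, MJ, UG
Level 3: IE, KF, WE
Level 4: BW
UG first appears at level 2.

2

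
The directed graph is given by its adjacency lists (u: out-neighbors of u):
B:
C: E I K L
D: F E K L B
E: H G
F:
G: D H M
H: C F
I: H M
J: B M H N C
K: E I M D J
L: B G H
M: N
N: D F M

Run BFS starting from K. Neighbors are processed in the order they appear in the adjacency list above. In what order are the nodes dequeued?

Visit K; enqueue E, I, M, D, J → queue [E, I, M, D, J]
Visit E; enqueue H, G → queue [I, M, D, J, H, G]
Visit I → queue [M, D, J, H, G]
Visit M; enqueue N → queue [D, J, H, G, N]
Visit D; enqueue F, L, B → queue [J, H, G, N, F, L, B]
Visit J; enqueue C → queue [H, G, N, F, L, B, C]
Visit H → queue [G, N, F, L, B, C]
Visit G → queue [N, F, L, B, C]
Visit N → queue [F, L, B, C]
Visit F → queue [L, B, C]
Visit L → queue [B, C]
Visit B → queue [C]
Visit C → queue []

K, E, I, M, D, J, H, G, N, F, L, B, C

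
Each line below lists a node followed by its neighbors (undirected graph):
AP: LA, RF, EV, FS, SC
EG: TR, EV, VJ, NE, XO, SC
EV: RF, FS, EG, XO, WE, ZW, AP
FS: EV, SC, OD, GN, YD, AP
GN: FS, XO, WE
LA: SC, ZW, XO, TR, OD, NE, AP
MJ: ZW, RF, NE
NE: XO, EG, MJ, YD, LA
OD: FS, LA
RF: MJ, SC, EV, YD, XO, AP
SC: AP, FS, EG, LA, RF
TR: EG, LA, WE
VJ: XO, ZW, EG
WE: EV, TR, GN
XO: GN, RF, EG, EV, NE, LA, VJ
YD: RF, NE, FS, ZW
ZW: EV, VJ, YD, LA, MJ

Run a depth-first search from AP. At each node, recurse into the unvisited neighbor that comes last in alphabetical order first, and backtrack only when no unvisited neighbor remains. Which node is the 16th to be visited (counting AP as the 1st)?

Visit AP
AP → SC
SC → RF
RF → YD
YD → ZW
ZW → VJ
VJ → XO
XO → NE
NE → MJ
NE → LA
LA → TR
TR → WE
WE → GN
GN → FS
FS → OD
FS → EV
EV → EG

Visit order: AP, SC, RF, YD, ZW, VJ, XO, NE, MJ, LA, TR, WE, GN, FS, OD, EV, EG

EV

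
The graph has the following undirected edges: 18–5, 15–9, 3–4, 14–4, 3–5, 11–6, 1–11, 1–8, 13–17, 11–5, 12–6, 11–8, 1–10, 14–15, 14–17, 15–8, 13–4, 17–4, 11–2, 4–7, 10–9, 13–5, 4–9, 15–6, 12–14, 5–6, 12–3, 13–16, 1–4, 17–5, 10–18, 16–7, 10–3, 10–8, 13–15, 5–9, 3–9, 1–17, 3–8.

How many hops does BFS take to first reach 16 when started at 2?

4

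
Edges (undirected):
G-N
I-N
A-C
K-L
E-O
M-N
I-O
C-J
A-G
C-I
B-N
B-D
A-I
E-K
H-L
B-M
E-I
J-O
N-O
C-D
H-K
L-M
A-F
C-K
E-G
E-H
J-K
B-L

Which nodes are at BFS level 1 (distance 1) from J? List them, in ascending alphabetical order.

Level 0: J
Level 1: C, K, O
Level 2: A, D, E, H, I, L, N
Level 3: B, F, G, M

C, K, O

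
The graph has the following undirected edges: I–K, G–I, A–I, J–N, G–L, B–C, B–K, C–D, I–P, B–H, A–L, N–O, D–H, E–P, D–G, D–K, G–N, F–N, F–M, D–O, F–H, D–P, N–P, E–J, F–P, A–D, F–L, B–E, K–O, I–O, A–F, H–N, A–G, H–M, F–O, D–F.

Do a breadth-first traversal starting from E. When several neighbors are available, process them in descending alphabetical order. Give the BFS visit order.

E → P → J → B → N → I → F → D → K → H → C → O → G → A → M → L

Visit E; enqueue P, J, B → queue [P, J, B]
Visit P; enqueue N, I, F, D → queue [J, B, N, I, F, D]
Visit J → queue [B, N, I, F, D]
Visit B; enqueue K, H, C → queue [N, I, F, D, K, H, C]
Visit N; enqueue O, G → queue [I, F, D, K, H, C, O, G]
Visit I; enqueue A → queue [F, D, K, H, C, O, G, A]
Visit F; enqueue M, L → queue [D, K, H, C, O, G, A, M, L]
Visit D → queue [K, H, C, O, G, A, M, L]
Visit K → queue [H, C, O, G, A, M, L]
Visit H → queue [C, O, G, A, M, L]
Visit C → queue [O, G, A, M, L]
Visit O → queue [G, A, M, L]
Visit G → queue [A, M, L]
Visit A → queue [M, L]
Visit M → queue [L]
Visit L → queue []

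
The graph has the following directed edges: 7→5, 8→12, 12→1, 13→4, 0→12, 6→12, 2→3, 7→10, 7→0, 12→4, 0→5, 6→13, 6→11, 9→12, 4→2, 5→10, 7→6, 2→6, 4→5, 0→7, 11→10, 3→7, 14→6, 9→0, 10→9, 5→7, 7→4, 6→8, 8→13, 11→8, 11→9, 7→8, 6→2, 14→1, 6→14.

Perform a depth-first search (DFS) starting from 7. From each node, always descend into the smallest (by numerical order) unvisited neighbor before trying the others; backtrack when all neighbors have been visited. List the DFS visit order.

Visit 7
7 → 0
0 → 5
5 → 10
10 → 9
9 → 12
12 → 1
12 → 4
4 → 2
2 → 3
2 → 6
6 → 8
8 → 13
6 → 11
6 → 14

7 → 0 → 5 → 10 → 9 → 12 → 1 → 4 → 2 → 3 → 6 → 8 → 13 → 11 → 14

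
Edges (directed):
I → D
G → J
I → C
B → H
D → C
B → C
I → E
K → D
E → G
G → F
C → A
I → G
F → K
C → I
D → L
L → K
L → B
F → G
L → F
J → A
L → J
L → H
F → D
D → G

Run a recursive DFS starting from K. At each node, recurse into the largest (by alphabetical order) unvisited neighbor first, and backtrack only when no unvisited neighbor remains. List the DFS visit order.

Visit K
K → D
D → L
L → J
J → A
L → H
L → F
F → G
L → B
B → C
C → I
I → E

K → D → L → J → A → H → F → G → B → C → I → E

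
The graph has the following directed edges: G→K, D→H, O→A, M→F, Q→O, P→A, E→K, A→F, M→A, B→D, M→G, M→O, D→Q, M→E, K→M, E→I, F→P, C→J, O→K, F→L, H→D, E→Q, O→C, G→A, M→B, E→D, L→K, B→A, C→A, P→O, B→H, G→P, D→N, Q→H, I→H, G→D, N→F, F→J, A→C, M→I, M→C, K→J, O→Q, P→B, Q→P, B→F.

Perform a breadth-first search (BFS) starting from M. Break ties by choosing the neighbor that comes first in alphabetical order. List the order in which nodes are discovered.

M, A, B, C, E, F, G, I, O, D, H, J, K, Q, L, P, N

Visit M; enqueue A, B, C, E, F, G, I, O → queue [A, B, C, E, F, G, I, O]
Visit A → queue [B, C, E, F, G, I, O]
Visit B; enqueue D, H → queue [C, E, F, G, I, O, D, H]
Visit C; enqueue J → queue [E, F, G, I, O, D, H, J]
Visit E; enqueue K, Q → queue [F, G, I, O, D, H, J, K, Q]
Visit F; enqueue L, P → queue [G, I, O, D, H, J, K, Q, L, P]
Visit G → queue [I, O, D, H, J, K, Q, L, P]
Visit I → queue [O, D, H, J, K, Q, L, P]
Visit O → queue [D, H, J, K, Q, L, P]
Visit D; enqueue N → queue [H, J, K, Q, L, P, N]
Visit H → queue [J, K, Q, L, P, N]
Visit J → queue [K, Q, L, P, N]
Visit K → queue [Q, L, P, N]
Visit Q → queue [L, P, N]
Visit L → queue [P, N]
Visit P → queue [N]
Visit N → queue []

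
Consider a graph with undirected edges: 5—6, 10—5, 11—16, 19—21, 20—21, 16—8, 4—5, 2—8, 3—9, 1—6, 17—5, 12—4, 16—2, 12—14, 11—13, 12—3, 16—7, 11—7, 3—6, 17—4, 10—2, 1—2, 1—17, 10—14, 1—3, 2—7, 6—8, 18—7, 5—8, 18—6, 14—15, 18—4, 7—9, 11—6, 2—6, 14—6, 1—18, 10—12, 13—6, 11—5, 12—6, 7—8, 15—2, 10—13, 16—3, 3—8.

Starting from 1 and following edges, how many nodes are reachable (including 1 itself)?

BFS from 1 visits: 1, 2, 3, 6, 17, 18, 7, 8, 10, 15, 16, 9, 12, 5, 11, 13, 14, 4
Reachable nodes: 18 of 21 total.

18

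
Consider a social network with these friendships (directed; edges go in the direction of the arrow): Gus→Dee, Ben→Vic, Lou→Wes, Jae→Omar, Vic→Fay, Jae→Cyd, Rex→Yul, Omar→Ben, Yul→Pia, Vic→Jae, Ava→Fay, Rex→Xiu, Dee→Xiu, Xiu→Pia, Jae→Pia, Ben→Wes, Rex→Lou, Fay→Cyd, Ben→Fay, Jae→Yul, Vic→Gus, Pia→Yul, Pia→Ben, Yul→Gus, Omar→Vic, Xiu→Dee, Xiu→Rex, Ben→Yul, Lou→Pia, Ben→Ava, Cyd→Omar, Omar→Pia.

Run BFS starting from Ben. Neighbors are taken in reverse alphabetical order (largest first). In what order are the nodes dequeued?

Visit Ben; enqueue Yul, Wes, Vic, Fay, Ava → queue [Yul, Wes, Vic, Fay, Ava]
Visit Yul; enqueue Pia, Gus → queue [Wes, Vic, Fay, Ava, Pia, Gus]
Visit Wes → queue [Vic, Fay, Ava, Pia, Gus]
Visit Vic; enqueue Jae → queue [Fay, Ava, Pia, Gus, Jae]
Visit Fay; enqueue Cyd → queue [Ava, Pia, Gus, Jae, Cyd]
Visit Ava → queue [Pia, Gus, Jae, Cyd]
Visit Pia → queue [Gus, Jae, Cyd]
Visit Gus; enqueue Dee → queue [Jae, Cyd, Dee]
Visit Jae; enqueue Omar → queue [Cyd, Dee, Omar]
Visit Cyd → queue [Dee, Omar]
Visit Dee; enqueue Xiu → queue [Omar, Xiu]
Visit Omar → queue [Xiu]
Visit Xiu; enqueue Rex → queue [Rex]
Visit Rex; enqueue Lou → queue [Lou]
Visit Lou → queue []

Ben, Yul, Wes, Vic, Fay, Ava, Pia, Gus, Jae, Cyd, Dee, Omar, Xiu, Rex, Lou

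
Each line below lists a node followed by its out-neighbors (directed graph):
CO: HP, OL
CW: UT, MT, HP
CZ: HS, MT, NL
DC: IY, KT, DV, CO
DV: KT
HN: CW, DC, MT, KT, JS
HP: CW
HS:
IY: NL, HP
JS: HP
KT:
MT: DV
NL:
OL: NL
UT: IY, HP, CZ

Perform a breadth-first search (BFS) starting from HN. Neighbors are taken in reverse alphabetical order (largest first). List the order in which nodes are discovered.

Visit HN; enqueue MT, KT, JS, DC, CW → queue [MT, KT, JS, DC, CW]
Visit MT; enqueue DV → queue [KT, JS, DC, CW, DV]
Visit KT → queue [JS, DC, CW, DV]
Visit JS; enqueue HP → queue [DC, CW, DV, HP]
Visit DC; enqueue IY, CO → queue [CW, DV, HP, IY, CO]
Visit CW; enqueue UT → queue [DV, HP, IY, CO, UT]
Visit DV → queue [HP, IY, CO, UT]
Visit HP → queue [IY, CO, UT]
Visit IY; enqueue NL → queue [CO, UT, NL]
Visit CO; enqueue OL → queue [UT, NL, OL]
Visit UT; enqueue CZ → queue [NL, OL, CZ]
Visit NL → queue [OL, CZ]
Visit OL → queue [CZ]
Visit CZ; enqueue HS → queue [HS]
Visit HS → queue []

HN, MT, KT, JS, DC, CW, DV, HP, IY, CO, UT, NL, OL, CZ, HS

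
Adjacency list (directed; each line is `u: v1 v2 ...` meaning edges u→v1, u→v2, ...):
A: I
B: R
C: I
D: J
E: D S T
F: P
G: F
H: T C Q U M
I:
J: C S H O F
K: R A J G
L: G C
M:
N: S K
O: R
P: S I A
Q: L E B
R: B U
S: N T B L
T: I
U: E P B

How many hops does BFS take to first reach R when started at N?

Level 0: N
Level 1: K, S
Level 2: A, B, G, J, L, R, T
Level 3: C, F, H, I, O, U
Level 4: E, M, P, Q
Level 5: D
R first appears at level 2.

2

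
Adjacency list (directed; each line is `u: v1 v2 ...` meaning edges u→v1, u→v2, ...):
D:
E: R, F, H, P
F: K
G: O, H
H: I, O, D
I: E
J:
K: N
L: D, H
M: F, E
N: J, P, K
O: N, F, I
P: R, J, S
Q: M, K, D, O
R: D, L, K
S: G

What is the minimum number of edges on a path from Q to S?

Level 0: Q
Level 1: D, K, M, O
Level 2: E, F, I, N
Level 3: H, J, P, R
Level 4: L, S
Level 5: G
S first appears at level 4.

4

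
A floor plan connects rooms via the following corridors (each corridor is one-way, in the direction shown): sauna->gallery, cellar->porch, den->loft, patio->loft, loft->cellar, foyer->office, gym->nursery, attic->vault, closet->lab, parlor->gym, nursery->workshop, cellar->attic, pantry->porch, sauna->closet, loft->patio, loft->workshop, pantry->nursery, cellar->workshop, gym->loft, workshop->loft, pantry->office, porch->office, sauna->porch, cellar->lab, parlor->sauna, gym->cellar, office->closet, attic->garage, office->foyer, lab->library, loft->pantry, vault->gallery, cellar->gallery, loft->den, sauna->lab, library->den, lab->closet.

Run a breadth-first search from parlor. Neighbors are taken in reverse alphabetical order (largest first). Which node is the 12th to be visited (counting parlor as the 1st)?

library

Visit parlor; enqueue sauna, gym → queue [sauna, gym]
Visit sauna; enqueue porch, lab, gallery, closet → queue [gym, porch, lab, gallery, closet]
Visit gym; enqueue nursery, loft, cellar → queue [porch, lab, gallery, closet, nursery, loft, cellar]
Visit porch; enqueue office → queue [lab, gallery, closet, nursery, loft, cellar, office]
Visit lab; enqueue library → queue [gallery, closet, nursery, loft, cellar, office, library]
Visit gallery → queue [closet, nursery, loft, cellar, office, library]
Visit closet → queue [nursery, loft, cellar, office, library]
Visit nursery; enqueue workshop → queue [loft, cellar, office, library, workshop]
Visit loft; enqueue patio, pantry, den → queue [cellar, office, library, workshop, patio, pantry, den]
Visit cellar; enqueue attic → queue [office, library, workshop, patio, pantry, den, attic]
Visit office; enqueue foyer → queue [library, workshop, patio, pantry, den, attic, foyer]
Visit library → queue [workshop, patio, pantry, den, attic, foyer]
Visit workshop → queue [patio, pantry, den, attic, foyer]
Visit patio → queue [pantry, den, attic, foyer]
Visit pantry → queue [den, attic, foyer]
Visit den → queue [attic, foyer]
Visit attic; enqueue vault, garage → queue [foyer, vault, garage]
Visit foyer → queue [vault, garage]
Visit vault → queue [garage]
Visit garage → queue []

Visit order: parlor, sauna, gym, porch, lab, gallery, closet, nursery, loft, cellar, office, library, workshop, patio, pantry, den, attic, foyer, vault, garage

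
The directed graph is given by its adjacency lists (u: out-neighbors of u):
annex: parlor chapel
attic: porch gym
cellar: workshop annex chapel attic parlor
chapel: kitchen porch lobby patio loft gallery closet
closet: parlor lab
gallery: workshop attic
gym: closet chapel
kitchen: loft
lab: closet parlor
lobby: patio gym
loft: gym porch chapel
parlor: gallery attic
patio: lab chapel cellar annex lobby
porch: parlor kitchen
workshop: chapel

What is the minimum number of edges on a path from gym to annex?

3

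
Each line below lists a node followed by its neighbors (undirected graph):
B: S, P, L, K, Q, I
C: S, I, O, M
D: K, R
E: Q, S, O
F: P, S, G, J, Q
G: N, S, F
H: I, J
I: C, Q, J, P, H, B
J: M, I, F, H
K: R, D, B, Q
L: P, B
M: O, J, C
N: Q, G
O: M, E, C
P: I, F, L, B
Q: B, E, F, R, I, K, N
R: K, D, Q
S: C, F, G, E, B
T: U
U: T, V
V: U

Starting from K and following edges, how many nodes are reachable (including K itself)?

BFS from K visits: K, B, D, Q, R, I, L, P, S, E, F, N, C, H, J, G, O, M
Reachable nodes: 18 of 21 total.

18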